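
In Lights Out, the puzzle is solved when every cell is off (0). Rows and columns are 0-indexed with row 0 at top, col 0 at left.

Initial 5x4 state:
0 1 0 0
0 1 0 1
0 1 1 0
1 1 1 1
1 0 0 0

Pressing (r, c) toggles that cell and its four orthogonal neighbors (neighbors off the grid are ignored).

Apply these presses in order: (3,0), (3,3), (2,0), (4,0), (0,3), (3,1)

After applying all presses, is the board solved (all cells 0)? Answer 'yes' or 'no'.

After press 1 at (3,0):
0 1 0 0
0 1 0 1
1 1 1 0
0 0 1 1
0 0 0 0

After press 2 at (3,3):
0 1 0 0
0 1 0 1
1 1 1 1
0 0 0 0
0 0 0 1

After press 3 at (2,0):
0 1 0 0
1 1 0 1
0 0 1 1
1 0 0 0
0 0 0 1

After press 4 at (4,0):
0 1 0 0
1 1 0 1
0 0 1 1
0 0 0 0
1 1 0 1

After press 5 at (0,3):
0 1 1 1
1 1 0 0
0 0 1 1
0 0 0 0
1 1 0 1

After press 6 at (3,1):
0 1 1 1
1 1 0 0
0 1 1 1
1 1 1 0
1 0 0 1

Lights still on: 13

Answer: no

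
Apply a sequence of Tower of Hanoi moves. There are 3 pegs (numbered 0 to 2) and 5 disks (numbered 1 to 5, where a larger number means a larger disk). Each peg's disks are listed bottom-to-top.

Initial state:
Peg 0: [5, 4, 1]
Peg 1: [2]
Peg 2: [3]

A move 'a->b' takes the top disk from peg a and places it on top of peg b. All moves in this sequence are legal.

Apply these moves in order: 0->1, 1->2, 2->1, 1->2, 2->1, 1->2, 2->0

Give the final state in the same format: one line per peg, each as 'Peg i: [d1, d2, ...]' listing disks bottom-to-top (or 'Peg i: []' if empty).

Answer: Peg 0: [5, 4, 1]
Peg 1: [2]
Peg 2: [3]

Derivation:
After move 1 (0->1):
Peg 0: [5, 4]
Peg 1: [2, 1]
Peg 2: [3]

After move 2 (1->2):
Peg 0: [5, 4]
Peg 1: [2]
Peg 2: [3, 1]

After move 3 (2->1):
Peg 0: [5, 4]
Peg 1: [2, 1]
Peg 2: [3]

After move 4 (1->2):
Peg 0: [5, 4]
Peg 1: [2]
Peg 2: [3, 1]

After move 5 (2->1):
Peg 0: [5, 4]
Peg 1: [2, 1]
Peg 2: [3]

After move 6 (1->2):
Peg 0: [5, 4]
Peg 1: [2]
Peg 2: [3, 1]

After move 7 (2->0):
Peg 0: [5, 4, 1]
Peg 1: [2]
Peg 2: [3]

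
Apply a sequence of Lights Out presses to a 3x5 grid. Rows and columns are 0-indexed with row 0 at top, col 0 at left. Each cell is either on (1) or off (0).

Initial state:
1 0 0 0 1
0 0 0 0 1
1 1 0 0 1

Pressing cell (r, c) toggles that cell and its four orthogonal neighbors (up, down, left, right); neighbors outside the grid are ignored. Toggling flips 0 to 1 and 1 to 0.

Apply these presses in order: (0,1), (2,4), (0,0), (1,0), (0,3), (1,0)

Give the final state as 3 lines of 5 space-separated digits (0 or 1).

Answer: 1 0 0 1 0
1 1 0 1 0
1 1 0 1 0

Derivation:
After press 1 at (0,1):
0 1 1 0 1
0 1 0 0 1
1 1 0 0 1

After press 2 at (2,4):
0 1 1 0 1
0 1 0 0 0
1 1 0 1 0

After press 3 at (0,0):
1 0 1 0 1
1 1 0 0 0
1 1 0 1 0

After press 4 at (1,0):
0 0 1 0 1
0 0 0 0 0
0 1 0 1 0

After press 5 at (0,3):
0 0 0 1 0
0 0 0 1 0
0 1 0 1 0

After press 6 at (1,0):
1 0 0 1 0
1 1 0 1 0
1 1 0 1 0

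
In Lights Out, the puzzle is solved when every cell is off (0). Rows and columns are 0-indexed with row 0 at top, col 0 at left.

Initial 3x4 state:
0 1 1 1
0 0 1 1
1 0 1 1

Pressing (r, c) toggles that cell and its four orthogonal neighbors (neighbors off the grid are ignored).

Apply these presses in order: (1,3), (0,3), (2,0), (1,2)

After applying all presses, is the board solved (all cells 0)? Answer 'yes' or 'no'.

Answer: no

Derivation:
After press 1 at (1,3):
0 1 1 0
0 0 0 0
1 0 1 0

After press 2 at (0,3):
0 1 0 1
0 0 0 1
1 0 1 0

After press 3 at (2,0):
0 1 0 1
1 0 0 1
0 1 1 0

After press 4 at (1,2):
0 1 1 1
1 1 1 0
0 1 0 0

Lights still on: 7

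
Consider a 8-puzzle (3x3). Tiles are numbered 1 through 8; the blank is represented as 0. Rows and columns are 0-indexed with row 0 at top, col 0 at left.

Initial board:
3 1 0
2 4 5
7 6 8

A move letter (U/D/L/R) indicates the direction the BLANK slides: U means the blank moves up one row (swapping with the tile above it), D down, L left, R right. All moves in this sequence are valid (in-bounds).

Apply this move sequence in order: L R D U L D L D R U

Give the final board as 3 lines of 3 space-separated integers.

Answer: 3 4 1
7 0 5
6 2 8

Derivation:
After move 1 (L):
3 0 1
2 4 5
7 6 8

After move 2 (R):
3 1 0
2 4 5
7 6 8

After move 3 (D):
3 1 5
2 4 0
7 6 8

After move 4 (U):
3 1 0
2 4 5
7 6 8

After move 5 (L):
3 0 1
2 4 5
7 6 8

After move 6 (D):
3 4 1
2 0 5
7 6 8

After move 7 (L):
3 4 1
0 2 5
7 6 8

After move 8 (D):
3 4 1
7 2 5
0 6 8

After move 9 (R):
3 4 1
7 2 5
6 0 8

After move 10 (U):
3 4 1
7 0 5
6 2 8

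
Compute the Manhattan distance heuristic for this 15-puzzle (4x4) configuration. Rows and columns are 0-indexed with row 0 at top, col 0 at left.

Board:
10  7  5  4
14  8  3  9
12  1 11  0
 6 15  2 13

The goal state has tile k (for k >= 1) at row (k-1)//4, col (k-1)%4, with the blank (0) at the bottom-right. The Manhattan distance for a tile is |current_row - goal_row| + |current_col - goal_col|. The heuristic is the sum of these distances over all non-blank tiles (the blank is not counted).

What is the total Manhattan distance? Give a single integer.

Tile 10: at (0,0), goal (2,1), distance |0-2|+|0-1| = 3
Tile 7: at (0,1), goal (1,2), distance |0-1|+|1-2| = 2
Tile 5: at (0,2), goal (1,0), distance |0-1|+|2-0| = 3
Tile 4: at (0,3), goal (0,3), distance |0-0|+|3-3| = 0
Tile 14: at (1,0), goal (3,1), distance |1-3|+|0-1| = 3
Tile 8: at (1,1), goal (1,3), distance |1-1|+|1-3| = 2
Tile 3: at (1,2), goal (0,2), distance |1-0|+|2-2| = 1
Tile 9: at (1,3), goal (2,0), distance |1-2|+|3-0| = 4
Tile 12: at (2,0), goal (2,3), distance |2-2|+|0-3| = 3
Tile 1: at (2,1), goal (0,0), distance |2-0|+|1-0| = 3
Tile 11: at (2,2), goal (2,2), distance |2-2|+|2-2| = 0
Tile 6: at (3,0), goal (1,1), distance |3-1|+|0-1| = 3
Tile 15: at (3,1), goal (3,2), distance |3-3|+|1-2| = 1
Tile 2: at (3,2), goal (0,1), distance |3-0|+|2-1| = 4
Tile 13: at (3,3), goal (3,0), distance |3-3|+|3-0| = 3
Sum: 3 + 2 + 3 + 0 + 3 + 2 + 1 + 4 + 3 + 3 + 0 + 3 + 1 + 4 + 3 = 35

Answer: 35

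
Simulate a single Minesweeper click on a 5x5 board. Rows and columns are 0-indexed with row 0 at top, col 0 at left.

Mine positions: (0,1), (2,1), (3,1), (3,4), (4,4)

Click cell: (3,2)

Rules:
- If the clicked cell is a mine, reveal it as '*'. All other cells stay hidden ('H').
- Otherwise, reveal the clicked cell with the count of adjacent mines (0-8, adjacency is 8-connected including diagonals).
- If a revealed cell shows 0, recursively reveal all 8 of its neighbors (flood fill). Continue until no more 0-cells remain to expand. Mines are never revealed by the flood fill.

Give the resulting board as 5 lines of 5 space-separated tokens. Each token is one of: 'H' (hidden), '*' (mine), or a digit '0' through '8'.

H H H H H
H H H H H
H H H H H
H H 2 H H
H H H H H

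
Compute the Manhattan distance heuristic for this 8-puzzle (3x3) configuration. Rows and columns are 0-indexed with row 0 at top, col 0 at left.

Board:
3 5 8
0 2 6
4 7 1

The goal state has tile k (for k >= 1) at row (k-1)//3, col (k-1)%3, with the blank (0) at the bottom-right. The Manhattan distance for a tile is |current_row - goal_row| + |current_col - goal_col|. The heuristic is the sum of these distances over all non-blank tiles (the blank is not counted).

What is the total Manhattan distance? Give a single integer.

Answer: 13

Derivation:
Tile 3: (0,0)->(0,2) = 2
Tile 5: (0,1)->(1,1) = 1
Tile 8: (0,2)->(2,1) = 3
Tile 2: (1,1)->(0,1) = 1
Tile 6: (1,2)->(1,2) = 0
Tile 4: (2,0)->(1,0) = 1
Tile 7: (2,1)->(2,0) = 1
Tile 1: (2,2)->(0,0) = 4
Sum: 2 + 1 + 3 + 1 + 0 + 1 + 1 + 4 = 13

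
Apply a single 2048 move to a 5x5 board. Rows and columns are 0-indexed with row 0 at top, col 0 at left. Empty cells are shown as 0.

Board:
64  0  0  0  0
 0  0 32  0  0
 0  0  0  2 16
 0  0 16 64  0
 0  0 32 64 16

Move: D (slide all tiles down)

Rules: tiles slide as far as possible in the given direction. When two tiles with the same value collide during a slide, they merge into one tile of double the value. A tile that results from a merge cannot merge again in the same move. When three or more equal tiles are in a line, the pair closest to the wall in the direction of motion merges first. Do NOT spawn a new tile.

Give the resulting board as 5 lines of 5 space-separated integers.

Slide down:
col 0: [64, 0, 0, 0, 0] -> [0, 0, 0, 0, 64]
col 1: [0, 0, 0, 0, 0] -> [0, 0, 0, 0, 0]
col 2: [0, 32, 0, 16, 32] -> [0, 0, 32, 16, 32]
col 3: [0, 0, 2, 64, 64] -> [0, 0, 0, 2, 128]
col 4: [0, 0, 16, 0, 16] -> [0, 0, 0, 0, 32]

Answer:   0   0   0   0   0
  0   0   0   0   0
  0   0  32   0   0
  0   0  16   2   0
 64   0  32 128  32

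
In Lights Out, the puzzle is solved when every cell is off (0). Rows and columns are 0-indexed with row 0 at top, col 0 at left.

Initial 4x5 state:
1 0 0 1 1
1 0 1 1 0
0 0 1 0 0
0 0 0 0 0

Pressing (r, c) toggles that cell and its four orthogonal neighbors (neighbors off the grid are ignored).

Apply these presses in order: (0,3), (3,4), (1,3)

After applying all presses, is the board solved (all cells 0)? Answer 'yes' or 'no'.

Answer: no

Derivation:
After press 1 at (0,3):
1 0 1 0 0
1 0 1 0 0
0 0 1 0 0
0 0 0 0 0

After press 2 at (3,4):
1 0 1 0 0
1 0 1 0 0
0 0 1 0 1
0 0 0 1 1

After press 3 at (1,3):
1 0 1 1 0
1 0 0 1 1
0 0 1 1 1
0 0 0 1 1

Lights still on: 11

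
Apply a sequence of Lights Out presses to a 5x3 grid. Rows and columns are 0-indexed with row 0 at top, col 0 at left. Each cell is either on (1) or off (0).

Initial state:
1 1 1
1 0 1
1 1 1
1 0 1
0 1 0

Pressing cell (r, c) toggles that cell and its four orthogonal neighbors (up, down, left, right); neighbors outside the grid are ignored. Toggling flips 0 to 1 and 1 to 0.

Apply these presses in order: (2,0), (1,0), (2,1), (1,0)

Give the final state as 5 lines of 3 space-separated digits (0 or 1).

Answer: 1 1 1
0 1 1
1 1 0
0 1 1
0 1 0

Derivation:
After press 1 at (2,0):
1 1 1
0 0 1
0 0 1
0 0 1
0 1 0

After press 2 at (1,0):
0 1 1
1 1 1
1 0 1
0 0 1
0 1 0

After press 3 at (2,1):
0 1 1
1 0 1
0 1 0
0 1 1
0 1 0

After press 4 at (1,0):
1 1 1
0 1 1
1 1 0
0 1 1
0 1 0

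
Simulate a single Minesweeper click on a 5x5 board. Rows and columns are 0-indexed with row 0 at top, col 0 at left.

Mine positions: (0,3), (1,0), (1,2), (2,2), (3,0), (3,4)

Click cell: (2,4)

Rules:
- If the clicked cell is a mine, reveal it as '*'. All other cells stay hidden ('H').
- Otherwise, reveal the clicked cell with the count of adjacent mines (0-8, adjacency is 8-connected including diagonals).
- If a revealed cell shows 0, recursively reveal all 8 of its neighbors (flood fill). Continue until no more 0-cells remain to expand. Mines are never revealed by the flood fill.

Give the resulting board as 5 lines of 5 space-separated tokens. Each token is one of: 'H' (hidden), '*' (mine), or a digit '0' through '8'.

H H H H H
H H H H H
H H H H 1
H H H H H
H H H H H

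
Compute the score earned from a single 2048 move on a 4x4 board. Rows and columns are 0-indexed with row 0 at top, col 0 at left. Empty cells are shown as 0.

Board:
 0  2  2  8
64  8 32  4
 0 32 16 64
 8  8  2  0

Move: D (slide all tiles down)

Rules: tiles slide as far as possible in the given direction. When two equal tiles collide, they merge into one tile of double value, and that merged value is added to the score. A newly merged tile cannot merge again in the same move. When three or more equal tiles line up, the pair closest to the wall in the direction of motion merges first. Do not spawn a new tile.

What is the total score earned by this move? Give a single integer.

Slide down:
col 0: [0, 64, 0, 8] -> [0, 0, 64, 8]  score +0 (running 0)
col 1: [2, 8, 32, 8] -> [2, 8, 32, 8]  score +0 (running 0)
col 2: [2, 32, 16, 2] -> [2, 32, 16, 2]  score +0 (running 0)
col 3: [8, 4, 64, 0] -> [0, 8, 4, 64]  score +0 (running 0)
Board after move:
 0  2  2  0
 0  8 32  8
64 32 16  4
 8  8  2 64

Answer: 0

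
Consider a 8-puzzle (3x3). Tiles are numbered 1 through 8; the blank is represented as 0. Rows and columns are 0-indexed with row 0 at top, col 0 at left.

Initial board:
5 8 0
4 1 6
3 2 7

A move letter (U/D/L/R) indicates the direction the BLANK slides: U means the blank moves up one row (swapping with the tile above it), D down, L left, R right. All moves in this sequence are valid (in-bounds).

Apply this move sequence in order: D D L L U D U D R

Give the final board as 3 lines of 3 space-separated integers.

After move 1 (D):
5 8 6
4 1 0
3 2 7

After move 2 (D):
5 8 6
4 1 7
3 2 0

After move 3 (L):
5 8 6
4 1 7
3 0 2

After move 4 (L):
5 8 6
4 1 7
0 3 2

After move 5 (U):
5 8 6
0 1 7
4 3 2

After move 6 (D):
5 8 6
4 1 7
0 3 2

After move 7 (U):
5 8 6
0 1 7
4 3 2

After move 8 (D):
5 8 6
4 1 7
0 3 2

After move 9 (R):
5 8 6
4 1 7
3 0 2

Answer: 5 8 6
4 1 7
3 0 2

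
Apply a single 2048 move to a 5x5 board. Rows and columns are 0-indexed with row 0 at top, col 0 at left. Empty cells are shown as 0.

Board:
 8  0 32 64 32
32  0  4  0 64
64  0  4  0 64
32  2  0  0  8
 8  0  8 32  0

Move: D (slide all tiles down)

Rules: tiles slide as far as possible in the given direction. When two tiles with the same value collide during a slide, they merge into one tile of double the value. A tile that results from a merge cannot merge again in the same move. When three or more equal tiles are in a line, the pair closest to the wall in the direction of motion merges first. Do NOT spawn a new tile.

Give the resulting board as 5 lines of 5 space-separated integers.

Slide down:
col 0: [8, 32, 64, 32, 8] -> [8, 32, 64, 32, 8]
col 1: [0, 0, 0, 2, 0] -> [0, 0, 0, 0, 2]
col 2: [32, 4, 4, 0, 8] -> [0, 0, 32, 8, 8]
col 3: [64, 0, 0, 0, 32] -> [0, 0, 0, 64, 32]
col 4: [32, 64, 64, 8, 0] -> [0, 0, 32, 128, 8]

Answer:   8   0   0   0   0
 32   0   0   0   0
 64   0  32   0  32
 32   0   8  64 128
  8   2   8  32   8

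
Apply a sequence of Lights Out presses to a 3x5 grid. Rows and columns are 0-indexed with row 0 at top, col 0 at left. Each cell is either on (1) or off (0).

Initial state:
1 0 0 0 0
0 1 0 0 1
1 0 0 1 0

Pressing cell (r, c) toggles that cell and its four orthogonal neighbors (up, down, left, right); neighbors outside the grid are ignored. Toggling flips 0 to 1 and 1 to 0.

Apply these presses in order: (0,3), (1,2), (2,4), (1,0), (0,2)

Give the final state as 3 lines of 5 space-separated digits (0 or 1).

Answer: 0 1 1 0 1
1 1 0 0 0
0 0 1 0 1

Derivation:
After press 1 at (0,3):
1 0 1 1 1
0 1 0 1 1
1 0 0 1 0

After press 2 at (1,2):
1 0 0 1 1
0 0 1 0 1
1 0 1 1 0

After press 3 at (2,4):
1 0 0 1 1
0 0 1 0 0
1 0 1 0 1

After press 4 at (1,0):
0 0 0 1 1
1 1 1 0 0
0 0 1 0 1

After press 5 at (0,2):
0 1 1 0 1
1 1 0 0 0
0 0 1 0 1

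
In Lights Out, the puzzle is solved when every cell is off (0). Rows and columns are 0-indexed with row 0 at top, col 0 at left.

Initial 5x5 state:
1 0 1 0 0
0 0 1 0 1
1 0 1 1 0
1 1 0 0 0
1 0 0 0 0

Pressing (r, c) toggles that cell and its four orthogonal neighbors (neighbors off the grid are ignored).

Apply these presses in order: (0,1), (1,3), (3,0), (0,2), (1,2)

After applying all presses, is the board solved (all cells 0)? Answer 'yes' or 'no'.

After press 1 at (0,1):
0 1 0 0 0
0 1 1 0 1
1 0 1 1 0
1 1 0 0 0
1 0 0 0 0

After press 2 at (1,3):
0 1 0 1 0
0 1 0 1 0
1 0 1 0 0
1 1 0 0 0
1 0 0 0 0

After press 3 at (3,0):
0 1 0 1 0
0 1 0 1 0
0 0 1 0 0
0 0 0 0 0
0 0 0 0 0

After press 4 at (0,2):
0 0 1 0 0
0 1 1 1 0
0 0 1 0 0
0 0 0 0 0
0 0 0 0 0

After press 5 at (1,2):
0 0 0 0 0
0 0 0 0 0
0 0 0 0 0
0 0 0 0 0
0 0 0 0 0

Lights still on: 0

Answer: yes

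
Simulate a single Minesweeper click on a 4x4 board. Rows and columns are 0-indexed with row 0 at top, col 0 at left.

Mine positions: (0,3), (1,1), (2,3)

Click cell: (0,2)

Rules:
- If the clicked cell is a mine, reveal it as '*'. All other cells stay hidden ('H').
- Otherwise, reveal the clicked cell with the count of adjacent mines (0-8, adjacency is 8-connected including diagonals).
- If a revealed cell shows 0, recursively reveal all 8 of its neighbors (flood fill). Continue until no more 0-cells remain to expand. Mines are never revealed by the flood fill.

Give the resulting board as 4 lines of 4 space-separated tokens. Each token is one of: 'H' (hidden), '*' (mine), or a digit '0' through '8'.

H H 2 H
H H H H
H H H H
H H H H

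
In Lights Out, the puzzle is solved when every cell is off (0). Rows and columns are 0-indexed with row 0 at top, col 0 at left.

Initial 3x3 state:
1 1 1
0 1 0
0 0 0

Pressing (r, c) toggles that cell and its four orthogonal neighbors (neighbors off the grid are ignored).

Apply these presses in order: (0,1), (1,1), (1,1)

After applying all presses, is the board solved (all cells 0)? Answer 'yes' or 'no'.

Answer: yes

Derivation:
After press 1 at (0,1):
0 0 0
0 0 0
0 0 0

After press 2 at (1,1):
0 1 0
1 1 1
0 1 0

After press 3 at (1,1):
0 0 0
0 0 0
0 0 0

Lights still on: 0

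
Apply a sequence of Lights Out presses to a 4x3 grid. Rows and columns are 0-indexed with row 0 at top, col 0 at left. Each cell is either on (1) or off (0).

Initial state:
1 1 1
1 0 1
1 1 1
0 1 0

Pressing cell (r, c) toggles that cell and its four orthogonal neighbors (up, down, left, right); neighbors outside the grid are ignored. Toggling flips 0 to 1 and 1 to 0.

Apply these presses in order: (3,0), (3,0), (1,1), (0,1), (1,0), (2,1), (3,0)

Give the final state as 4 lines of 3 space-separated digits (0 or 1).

Answer: 1 1 0
1 0 0
0 1 0
1 1 0

Derivation:
After press 1 at (3,0):
1 1 1
1 0 1
0 1 1
1 0 0

After press 2 at (3,0):
1 1 1
1 0 1
1 1 1
0 1 0

After press 3 at (1,1):
1 0 1
0 1 0
1 0 1
0 1 0

After press 4 at (0,1):
0 1 0
0 0 0
1 0 1
0 1 0

After press 5 at (1,0):
1 1 0
1 1 0
0 0 1
0 1 0

After press 6 at (2,1):
1 1 0
1 0 0
1 1 0
0 0 0

After press 7 at (3,0):
1 1 0
1 0 0
0 1 0
1 1 0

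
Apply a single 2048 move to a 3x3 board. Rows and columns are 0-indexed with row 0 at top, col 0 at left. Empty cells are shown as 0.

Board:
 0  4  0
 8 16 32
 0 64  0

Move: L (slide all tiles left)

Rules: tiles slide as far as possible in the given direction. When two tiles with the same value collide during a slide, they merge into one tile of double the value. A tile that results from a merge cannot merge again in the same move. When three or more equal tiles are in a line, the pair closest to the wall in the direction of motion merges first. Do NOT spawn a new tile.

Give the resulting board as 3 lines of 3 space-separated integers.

Answer:  4  0  0
 8 16 32
64  0  0

Derivation:
Slide left:
row 0: [0, 4, 0] -> [4, 0, 0]
row 1: [8, 16, 32] -> [8, 16, 32]
row 2: [0, 64, 0] -> [64, 0, 0]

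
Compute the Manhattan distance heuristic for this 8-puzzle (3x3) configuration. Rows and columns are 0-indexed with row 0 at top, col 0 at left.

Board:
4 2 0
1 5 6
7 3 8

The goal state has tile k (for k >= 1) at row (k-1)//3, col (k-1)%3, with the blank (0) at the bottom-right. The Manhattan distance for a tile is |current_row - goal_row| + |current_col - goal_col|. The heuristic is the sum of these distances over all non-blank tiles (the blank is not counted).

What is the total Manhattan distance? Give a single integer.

Tile 4: (0,0)->(1,0) = 1
Tile 2: (0,1)->(0,1) = 0
Tile 1: (1,0)->(0,0) = 1
Tile 5: (1,1)->(1,1) = 0
Tile 6: (1,2)->(1,2) = 0
Tile 7: (2,0)->(2,0) = 0
Tile 3: (2,1)->(0,2) = 3
Tile 8: (2,2)->(2,1) = 1
Sum: 1 + 0 + 1 + 0 + 0 + 0 + 3 + 1 = 6

Answer: 6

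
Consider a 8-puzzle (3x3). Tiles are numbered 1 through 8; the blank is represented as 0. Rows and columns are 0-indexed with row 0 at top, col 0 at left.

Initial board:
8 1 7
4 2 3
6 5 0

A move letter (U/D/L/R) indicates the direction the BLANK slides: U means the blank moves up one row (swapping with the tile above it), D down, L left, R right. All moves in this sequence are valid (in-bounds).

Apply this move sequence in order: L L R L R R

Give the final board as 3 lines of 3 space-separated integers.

After move 1 (L):
8 1 7
4 2 3
6 0 5

After move 2 (L):
8 1 7
4 2 3
0 6 5

After move 3 (R):
8 1 7
4 2 3
6 0 5

After move 4 (L):
8 1 7
4 2 3
0 6 5

After move 5 (R):
8 1 7
4 2 3
6 0 5

After move 6 (R):
8 1 7
4 2 3
6 5 0

Answer: 8 1 7
4 2 3
6 5 0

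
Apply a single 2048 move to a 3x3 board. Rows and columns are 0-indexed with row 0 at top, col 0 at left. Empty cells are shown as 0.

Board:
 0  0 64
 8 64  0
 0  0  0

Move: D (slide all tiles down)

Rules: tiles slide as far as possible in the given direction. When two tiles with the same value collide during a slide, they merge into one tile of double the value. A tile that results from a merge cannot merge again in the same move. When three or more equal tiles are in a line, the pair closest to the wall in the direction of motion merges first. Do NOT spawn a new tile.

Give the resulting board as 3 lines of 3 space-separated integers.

Answer:  0  0  0
 0  0  0
 8 64 64

Derivation:
Slide down:
col 0: [0, 8, 0] -> [0, 0, 8]
col 1: [0, 64, 0] -> [0, 0, 64]
col 2: [64, 0, 0] -> [0, 0, 64]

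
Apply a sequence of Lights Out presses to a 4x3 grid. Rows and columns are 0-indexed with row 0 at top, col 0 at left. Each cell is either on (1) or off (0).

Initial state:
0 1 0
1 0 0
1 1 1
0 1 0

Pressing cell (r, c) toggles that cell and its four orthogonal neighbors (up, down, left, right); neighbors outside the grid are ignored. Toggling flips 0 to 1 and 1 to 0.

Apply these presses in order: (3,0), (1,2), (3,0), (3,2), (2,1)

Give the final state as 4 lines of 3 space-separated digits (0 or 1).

After press 1 at (3,0):
0 1 0
1 0 0
0 1 1
1 0 0

After press 2 at (1,2):
0 1 1
1 1 1
0 1 0
1 0 0

After press 3 at (3,0):
0 1 1
1 1 1
1 1 0
0 1 0

After press 4 at (3,2):
0 1 1
1 1 1
1 1 1
0 0 1

After press 5 at (2,1):
0 1 1
1 0 1
0 0 0
0 1 1

Answer: 0 1 1
1 0 1
0 0 0
0 1 1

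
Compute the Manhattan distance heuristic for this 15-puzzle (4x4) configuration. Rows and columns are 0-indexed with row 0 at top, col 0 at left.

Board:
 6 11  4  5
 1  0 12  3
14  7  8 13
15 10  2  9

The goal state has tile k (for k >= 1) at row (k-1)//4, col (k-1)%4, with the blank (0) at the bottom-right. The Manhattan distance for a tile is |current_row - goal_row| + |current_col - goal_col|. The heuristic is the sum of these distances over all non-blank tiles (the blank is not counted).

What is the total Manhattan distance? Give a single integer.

Tile 6: (0,0)->(1,1) = 2
Tile 11: (0,1)->(2,2) = 3
Tile 4: (0,2)->(0,3) = 1
Tile 5: (0,3)->(1,0) = 4
Tile 1: (1,0)->(0,0) = 1
Tile 12: (1,2)->(2,3) = 2
Tile 3: (1,3)->(0,2) = 2
Tile 14: (2,0)->(3,1) = 2
Tile 7: (2,1)->(1,2) = 2
Tile 8: (2,2)->(1,3) = 2
Tile 13: (2,3)->(3,0) = 4
Tile 15: (3,0)->(3,2) = 2
Tile 10: (3,1)->(2,1) = 1
Tile 2: (3,2)->(0,1) = 4
Tile 9: (3,3)->(2,0) = 4
Sum: 2 + 3 + 1 + 4 + 1 + 2 + 2 + 2 + 2 + 2 + 4 + 2 + 1 + 4 + 4 = 36

Answer: 36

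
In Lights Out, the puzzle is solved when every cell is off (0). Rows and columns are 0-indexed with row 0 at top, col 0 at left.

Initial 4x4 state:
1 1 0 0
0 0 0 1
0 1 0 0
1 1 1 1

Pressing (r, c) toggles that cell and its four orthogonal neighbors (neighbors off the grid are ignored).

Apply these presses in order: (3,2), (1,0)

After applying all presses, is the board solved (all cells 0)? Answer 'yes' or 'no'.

After press 1 at (3,2):
1 1 0 0
0 0 0 1
0 1 1 0
1 0 0 0

After press 2 at (1,0):
0 1 0 0
1 1 0 1
1 1 1 0
1 0 0 0

Lights still on: 8

Answer: no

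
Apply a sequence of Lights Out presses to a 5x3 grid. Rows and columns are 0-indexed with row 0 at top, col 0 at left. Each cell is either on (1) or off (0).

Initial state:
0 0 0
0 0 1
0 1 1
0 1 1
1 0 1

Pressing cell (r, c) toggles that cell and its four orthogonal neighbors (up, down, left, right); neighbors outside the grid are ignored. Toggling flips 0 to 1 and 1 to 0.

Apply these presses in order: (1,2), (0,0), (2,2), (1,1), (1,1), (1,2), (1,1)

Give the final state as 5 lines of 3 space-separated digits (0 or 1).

After press 1 at (1,2):
0 0 1
0 1 0
0 1 0
0 1 1
1 0 1

After press 2 at (0,0):
1 1 1
1 1 0
0 1 0
0 1 1
1 0 1

After press 3 at (2,2):
1 1 1
1 1 1
0 0 1
0 1 0
1 0 1

After press 4 at (1,1):
1 0 1
0 0 0
0 1 1
0 1 0
1 0 1

After press 5 at (1,1):
1 1 1
1 1 1
0 0 1
0 1 0
1 0 1

After press 6 at (1,2):
1 1 0
1 0 0
0 0 0
0 1 0
1 0 1

After press 7 at (1,1):
1 0 0
0 1 1
0 1 0
0 1 0
1 0 1

Answer: 1 0 0
0 1 1
0 1 0
0 1 0
1 0 1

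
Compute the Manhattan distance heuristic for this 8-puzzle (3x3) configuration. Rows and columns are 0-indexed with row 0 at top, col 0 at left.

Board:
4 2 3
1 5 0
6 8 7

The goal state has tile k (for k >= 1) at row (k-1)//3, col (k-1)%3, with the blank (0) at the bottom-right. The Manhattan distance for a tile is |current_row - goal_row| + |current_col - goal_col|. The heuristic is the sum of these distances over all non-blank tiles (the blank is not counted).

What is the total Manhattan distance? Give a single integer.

Tile 4: (0,0)->(1,0) = 1
Tile 2: (0,1)->(0,1) = 0
Tile 3: (0,2)->(0,2) = 0
Tile 1: (1,0)->(0,0) = 1
Tile 5: (1,1)->(1,1) = 0
Tile 6: (2,0)->(1,2) = 3
Tile 8: (2,1)->(2,1) = 0
Tile 7: (2,2)->(2,0) = 2
Sum: 1 + 0 + 0 + 1 + 0 + 3 + 0 + 2 = 7

Answer: 7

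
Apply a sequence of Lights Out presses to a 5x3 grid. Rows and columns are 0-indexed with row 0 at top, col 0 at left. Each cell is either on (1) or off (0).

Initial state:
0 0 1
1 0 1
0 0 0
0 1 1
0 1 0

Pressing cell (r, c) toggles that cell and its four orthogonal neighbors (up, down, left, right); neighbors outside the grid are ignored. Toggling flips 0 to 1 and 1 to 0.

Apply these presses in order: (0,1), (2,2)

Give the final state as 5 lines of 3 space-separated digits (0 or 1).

Answer: 1 1 0
1 1 0
0 1 1
0 1 0
0 1 0

Derivation:
After press 1 at (0,1):
1 1 0
1 1 1
0 0 0
0 1 1
0 1 0

After press 2 at (2,2):
1 1 0
1 1 0
0 1 1
0 1 0
0 1 0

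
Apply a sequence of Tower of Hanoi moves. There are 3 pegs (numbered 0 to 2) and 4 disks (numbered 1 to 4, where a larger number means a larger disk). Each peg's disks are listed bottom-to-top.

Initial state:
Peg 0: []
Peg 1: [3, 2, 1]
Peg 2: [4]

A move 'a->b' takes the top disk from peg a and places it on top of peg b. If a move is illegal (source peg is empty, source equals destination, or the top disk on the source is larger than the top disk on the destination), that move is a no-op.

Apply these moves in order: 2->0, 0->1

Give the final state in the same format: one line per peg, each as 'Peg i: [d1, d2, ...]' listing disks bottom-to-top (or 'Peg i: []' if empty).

After move 1 (2->0):
Peg 0: [4]
Peg 1: [3, 2, 1]
Peg 2: []

After move 2 (0->1):
Peg 0: [4]
Peg 1: [3, 2, 1]
Peg 2: []

Answer: Peg 0: [4]
Peg 1: [3, 2, 1]
Peg 2: []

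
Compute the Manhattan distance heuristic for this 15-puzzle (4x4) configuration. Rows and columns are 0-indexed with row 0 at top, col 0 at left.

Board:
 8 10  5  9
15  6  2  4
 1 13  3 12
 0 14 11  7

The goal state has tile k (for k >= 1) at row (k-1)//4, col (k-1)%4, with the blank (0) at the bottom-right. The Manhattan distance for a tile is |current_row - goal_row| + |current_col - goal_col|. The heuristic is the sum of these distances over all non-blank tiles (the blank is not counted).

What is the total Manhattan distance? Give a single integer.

Answer: 31

Derivation:
Tile 8: at (0,0), goal (1,3), distance |0-1|+|0-3| = 4
Tile 10: at (0,1), goal (2,1), distance |0-2|+|1-1| = 2
Tile 5: at (0,2), goal (1,0), distance |0-1|+|2-0| = 3
Tile 9: at (0,3), goal (2,0), distance |0-2|+|3-0| = 5
Tile 15: at (1,0), goal (3,2), distance |1-3|+|0-2| = 4
Tile 6: at (1,1), goal (1,1), distance |1-1|+|1-1| = 0
Tile 2: at (1,2), goal (0,1), distance |1-0|+|2-1| = 2
Tile 4: at (1,3), goal (0,3), distance |1-0|+|3-3| = 1
Tile 1: at (2,0), goal (0,0), distance |2-0|+|0-0| = 2
Tile 13: at (2,1), goal (3,0), distance |2-3|+|1-0| = 2
Tile 3: at (2,2), goal (0,2), distance |2-0|+|2-2| = 2
Tile 12: at (2,3), goal (2,3), distance |2-2|+|3-3| = 0
Tile 14: at (3,1), goal (3,1), distance |3-3|+|1-1| = 0
Tile 11: at (3,2), goal (2,2), distance |3-2|+|2-2| = 1
Tile 7: at (3,3), goal (1,2), distance |3-1|+|3-2| = 3
Sum: 4 + 2 + 3 + 5 + 4 + 0 + 2 + 1 + 2 + 2 + 2 + 0 + 0 + 1 + 3 = 31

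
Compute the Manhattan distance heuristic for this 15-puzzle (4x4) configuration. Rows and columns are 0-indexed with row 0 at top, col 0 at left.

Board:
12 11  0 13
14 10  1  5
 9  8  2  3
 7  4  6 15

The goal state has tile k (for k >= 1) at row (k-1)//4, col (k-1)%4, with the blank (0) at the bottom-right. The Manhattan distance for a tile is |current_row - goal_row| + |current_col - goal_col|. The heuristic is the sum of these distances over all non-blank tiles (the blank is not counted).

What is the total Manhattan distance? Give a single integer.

Answer: 46

Derivation:
Tile 12: at (0,0), goal (2,3), distance |0-2|+|0-3| = 5
Tile 11: at (0,1), goal (2,2), distance |0-2|+|1-2| = 3
Tile 13: at (0,3), goal (3,0), distance |0-3|+|3-0| = 6
Tile 14: at (1,0), goal (3,1), distance |1-3|+|0-1| = 3
Tile 10: at (1,1), goal (2,1), distance |1-2|+|1-1| = 1
Tile 1: at (1,2), goal (0,0), distance |1-0|+|2-0| = 3
Tile 5: at (1,3), goal (1,0), distance |1-1|+|3-0| = 3
Tile 9: at (2,0), goal (2,0), distance |2-2|+|0-0| = 0
Tile 8: at (2,1), goal (1,3), distance |2-1|+|1-3| = 3
Tile 2: at (2,2), goal (0,1), distance |2-0|+|2-1| = 3
Tile 3: at (2,3), goal (0,2), distance |2-0|+|3-2| = 3
Tile 7: at (3,0), goal (1,2), distance |3-1|+|0-2| = 4
Tile 4: at (3,1), goal (0,3), distance |3-0|+|1-3| = 5
Tile 6: at (3,2), goal (1,1), distance |3-1|+|2-1| = 3
Tile 15: at (3,3), goal (3,2), distance |3-3|+|3-2| = 1
Sum: 5 + 3 + 6 + 3 + 1 + 3 + 3 + 0 + 3 + 3 + 3 + 4 + 5 + 3 + 1 = 46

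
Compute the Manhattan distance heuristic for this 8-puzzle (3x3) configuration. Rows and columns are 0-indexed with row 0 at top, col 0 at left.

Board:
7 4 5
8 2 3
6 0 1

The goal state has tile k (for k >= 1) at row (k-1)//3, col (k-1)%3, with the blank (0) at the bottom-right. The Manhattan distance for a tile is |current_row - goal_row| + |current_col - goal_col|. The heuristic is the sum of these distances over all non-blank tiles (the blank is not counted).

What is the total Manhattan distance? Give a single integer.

Tile 7: at (0,0), goal (2,0), distance |0-2|+|0-0| = 2
Tile 4: at (0,1), goal (1,0), distance |0-1|+|1-0| = 2
Tile 5: at (0,2), goal (1,1), distance |0-1|+|2-1| = 2
Tile 8: at (1,0), goal (2,1), distance |1-2|+|0-1| = 2
Tile 2: at (1,1), goal (0,1), distance |1-0|+|1-1| = 1
Tile 3: at (1,2), goal (0,2), distance |1-0|+|2-2| = 1
Tile 6: at (2,0), goal (1,2), distance |2-1|+|0-2| = 3
Tile 1: at (2,2), goal (0,0), distance |2-0|+|2-0| = 4
Sum: 2 + 2 + 2 + 2 + 1 + 1 + 3 + 4 = 17

Answer: 17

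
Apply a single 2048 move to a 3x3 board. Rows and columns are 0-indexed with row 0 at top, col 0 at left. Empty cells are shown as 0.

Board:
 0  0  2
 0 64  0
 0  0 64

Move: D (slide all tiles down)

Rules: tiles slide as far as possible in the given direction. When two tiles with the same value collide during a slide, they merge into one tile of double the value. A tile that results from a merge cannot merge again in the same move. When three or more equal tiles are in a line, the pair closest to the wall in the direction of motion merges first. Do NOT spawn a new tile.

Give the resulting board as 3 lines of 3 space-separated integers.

Slide down:
col 0: [0, 0, 0] -> [0, 0, 0]
col 1: [0, 64, 0] -> [0, 0, 64]
col 2: [2, 0, 64] -> [0, 2, 64]

Answer:  0  0  0
 0  0  2
 0 64 64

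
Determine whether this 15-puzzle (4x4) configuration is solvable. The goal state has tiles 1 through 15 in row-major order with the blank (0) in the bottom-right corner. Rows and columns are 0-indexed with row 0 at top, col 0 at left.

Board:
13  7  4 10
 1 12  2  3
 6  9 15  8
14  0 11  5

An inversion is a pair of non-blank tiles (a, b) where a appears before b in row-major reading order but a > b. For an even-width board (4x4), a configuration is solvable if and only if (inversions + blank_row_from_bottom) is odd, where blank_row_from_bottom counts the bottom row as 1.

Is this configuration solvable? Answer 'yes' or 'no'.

Inversions: 46
Blank is in row 3 (0-indexed from top), which is row 1 counting from the bottom (bottom = 1).
46 + 1 = 47, which is odd, so the puzzle is solvable.

Answer: yes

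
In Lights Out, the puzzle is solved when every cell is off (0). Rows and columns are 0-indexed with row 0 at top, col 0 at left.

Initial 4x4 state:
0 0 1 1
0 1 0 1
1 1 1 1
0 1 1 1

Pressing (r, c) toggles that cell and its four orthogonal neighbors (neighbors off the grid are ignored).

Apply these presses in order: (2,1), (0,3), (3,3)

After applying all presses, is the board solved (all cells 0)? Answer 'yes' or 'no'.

Answer: yes

Derivation:
After press 1 at (2,1):
0 0 1 1
0 0 0 1
0 0 0 1
0 0 1 1

After press 2 at (0,3):
0 0 0 0
0 0 0 0
0 0 0 1
0 0 1 1

After press 3 at (3,3):
0 0 0 0
0 0 0 0
0 0 0 0
0 0 0 0

Lights still on: 0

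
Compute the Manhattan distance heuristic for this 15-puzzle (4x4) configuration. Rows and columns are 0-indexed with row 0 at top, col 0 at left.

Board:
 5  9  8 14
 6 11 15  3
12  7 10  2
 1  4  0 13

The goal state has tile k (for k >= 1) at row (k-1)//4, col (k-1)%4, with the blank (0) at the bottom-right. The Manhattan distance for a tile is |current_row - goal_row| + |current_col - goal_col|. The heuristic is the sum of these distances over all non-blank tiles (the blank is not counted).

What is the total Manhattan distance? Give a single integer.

Answer: 39

Derivation:
Tile 5: at (0,0), goal (1,0), distance |0-1|+|0-0| = 1
Tile 9: at (0,1), goal (2,0), distance |0-2|+|1-0| = 3
Tile 8: at (0,2), goal (1,3), distance |0-1|+|2-3| = 2
Tile 14: at (0,3), goal (3,1), distance |0-3|+|3-1| = 5
Tile 6: at (1,0), goal (1,1), distance |1-1|+|0-1| = 1
Tile 11: at (1,1), goal (2,2), distance |1-2|+|1-2| = 2
Tile 15: at (1,2), goal (3,2), distance |1-3|+|2-2| = 2
Tile 3: at (1,3), goal (0,2), distance |1-0|+|3-2| = 2
Tile 12: at (2,0), goal (2,3), distance |2-2|+|0-3| = 3
Tile 7: at (2,1), goal (1,2), distance |2-1|+|1-2| = 2
Tile 10: at (2,2), goal (2,1), distance |2-2|+|2-1| = 1
Tile 2: at (2,3), goal (0,1), distance |2-0|+|3-1| = 4
Tile 1: at (3,0), goal (0,0), distance |3-0|+|0-0| = 3
Tile 4: at (3,1), goal (0,3), distance |3-0|+|1-3| = 5
Tile 13: at (3,3), goal (3,0), distance |3-3|+|3-0| = 3
Sum: 1 + 3 + 2 + 5 + 1 + 2 + 2 + 2 + 3 + 2 + 1 + 4 + 3 + 5 + 3 = 39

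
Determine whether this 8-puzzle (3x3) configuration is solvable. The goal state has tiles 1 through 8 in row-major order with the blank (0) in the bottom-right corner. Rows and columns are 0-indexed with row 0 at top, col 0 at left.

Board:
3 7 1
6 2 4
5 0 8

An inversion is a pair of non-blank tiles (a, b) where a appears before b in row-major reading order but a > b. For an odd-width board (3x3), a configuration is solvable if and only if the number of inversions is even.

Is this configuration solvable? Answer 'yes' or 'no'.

Answer: yes

Derivation:
Inversions (pairs i<j in row-major order where tile[i] > tile[j] > 0): 10
10 is even, so the puzzle is solvable.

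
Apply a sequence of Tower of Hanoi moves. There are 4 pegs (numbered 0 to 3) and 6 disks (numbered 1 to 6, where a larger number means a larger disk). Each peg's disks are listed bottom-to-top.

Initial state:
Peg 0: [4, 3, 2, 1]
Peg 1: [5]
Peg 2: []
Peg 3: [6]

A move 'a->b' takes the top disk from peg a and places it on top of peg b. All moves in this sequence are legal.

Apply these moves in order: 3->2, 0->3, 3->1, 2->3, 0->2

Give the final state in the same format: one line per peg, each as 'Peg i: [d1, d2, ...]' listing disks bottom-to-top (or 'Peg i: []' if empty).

Answer: Peg 0: [4, 3]
Peg 1: [5, 1]
Peg 2: [2]
Peg 3: [6]

Derivation:
After move 1 (3->2):
Peg 0: [4, 3, 2, 1]
Peg 1: [5]
Peg 2: [6]
Peg 3: []

After move 2 (0->3):
Peg 0: [4, 3, 2]
Peg 1: [5]
Peg 2: [6]
Peg 3: [1]

After move 3 (3->1):
Peg 0: [4, 3, 2]
Peg 1: [5, 1]
Peg 2: [6]
Peg 3: []

After move 4 (2->3):
Peg 0: [4, 3, 2]
Peg 1: [5, 1]
Peg 2: []
Peg 3: [6]

After move 5 (0->2):
Peg 0: [4, 3]
Peg 1: [5, 1]
Peg 2: [2]
Peg 3: [6]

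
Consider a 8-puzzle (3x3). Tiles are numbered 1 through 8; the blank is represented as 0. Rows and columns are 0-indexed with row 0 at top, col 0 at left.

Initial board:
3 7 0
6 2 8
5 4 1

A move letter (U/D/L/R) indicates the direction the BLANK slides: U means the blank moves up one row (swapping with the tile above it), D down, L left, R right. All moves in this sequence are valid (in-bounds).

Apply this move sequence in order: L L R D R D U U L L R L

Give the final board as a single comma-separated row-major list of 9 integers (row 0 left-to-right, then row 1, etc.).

Answer: 0, 3, 2, 6, 8, 7, 5, 4, 1

Derivation:
After move 1 (L):
3 0 7
6 2 8
5 4 1

After move 2 (L):
0 3 7
6 2 8
5 4 1

After move 3 (R):
3 0 7
6 2 8
5 4 1

After move 4 (D):
3 2 7
6 0 8
5 4 1

After move 5 (R):
3 2 7
6 8 0
5 4 1

After move 6 (D):
3 2 7
6 8 1
5 4 0

After move 7 (U):
3 2 7
6 8 0
5 4 1

After move 8 (U):
3 2 0
6 8 7
5 4 1

After move 9 (L):
3 0 2
6 8 7
5 4 1

After move 10 (L):
0 3 2
6 8 7
5 4 1

After move 11 (R):
3 0 2
6 8 7
5 4 1

After move 12 (L):
0 3 2
6 8 7
5 4 1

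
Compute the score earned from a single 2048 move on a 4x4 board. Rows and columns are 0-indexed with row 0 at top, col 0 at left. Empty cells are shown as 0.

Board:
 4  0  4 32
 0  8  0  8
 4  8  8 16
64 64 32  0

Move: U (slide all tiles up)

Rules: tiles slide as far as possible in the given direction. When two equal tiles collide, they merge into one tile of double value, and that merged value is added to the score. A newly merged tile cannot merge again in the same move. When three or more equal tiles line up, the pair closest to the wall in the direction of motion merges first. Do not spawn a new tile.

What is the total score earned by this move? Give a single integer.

Slide up:
col 0: [4, 0, 4, 64] -> [8, 64, 0, 0]  score +8 (running 8)
col 1: [0, 8, 8, 64] -> [16, 64, 0, 0]  score +16 (running 24)
col 2: [4, 0, 8, 32] -> [4, 8, 32, 0]  score +0 (running 24)
col 3: [32, 8, 16, 0] -> [32, 8, 16, 0]  score +0 (running 24)
Board after move:
 8 16  4 32
64 64  8  8
 0  0 32 16
 0  0  0  0

Answer: 24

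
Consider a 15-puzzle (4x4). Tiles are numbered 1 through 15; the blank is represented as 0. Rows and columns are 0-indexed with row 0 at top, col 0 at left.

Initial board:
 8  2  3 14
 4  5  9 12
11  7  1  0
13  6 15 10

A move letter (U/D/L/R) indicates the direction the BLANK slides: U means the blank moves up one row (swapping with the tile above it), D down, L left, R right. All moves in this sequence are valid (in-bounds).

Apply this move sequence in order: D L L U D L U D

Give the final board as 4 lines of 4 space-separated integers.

Answer:  8  2  3 14
 4  5  9 12
11  7  1 10
 0 13  6 15

Derivation:
After move 1 (D):
 8  2  3 14
 4  5  9 12
11  7  1 10
13  6 15  0

After move 2 (L):
 8  2  3 14
 4  5  9 12
11  7  1 10
13  6  0 15

After move 3 (L):
 8  2  3 14
 4  5  9 12
11  7  1 10
13  0  6 15

After move 4 (U):
 8  2  3 14
 4  5  9 12
11  0  1 10
13  7  6 15

After move 5 (D):
 8  2  3 14
 4  5  9 12
11  7  1 10
13  0  6 15

After move 6 (L):
 8  2  3 14
 4  5  9 12
11  7  1 10
 0 13  6 15

After move 7 (U):
 8  2  3 14
 4  5  9 12
 0  7  1 10
11 13  6 15

After move 8 (D):
 8  2  3 14
 4  5  9 12
11  7  1 10
 0 13  6 15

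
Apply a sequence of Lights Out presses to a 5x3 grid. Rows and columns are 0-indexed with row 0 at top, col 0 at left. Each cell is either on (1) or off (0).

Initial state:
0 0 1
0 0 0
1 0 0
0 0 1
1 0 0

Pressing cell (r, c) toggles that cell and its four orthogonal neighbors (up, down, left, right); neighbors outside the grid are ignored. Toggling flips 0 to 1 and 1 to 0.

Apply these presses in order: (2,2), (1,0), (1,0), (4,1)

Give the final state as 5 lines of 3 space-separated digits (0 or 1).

Answer: 0 0 1
0 0 1
1 1 1
0 1 0
0 1 1

Derivation:
After press 1 at (2,2):
0 0 1
0 0 1
1 1 1
0 0 0
1 0 0

After press 2 at (1,0):
1 0 1
1 1 1
0 1 1
0 0 0
1 0 0

After press 3 at (1,0):
0 0 1
0 0 1
1 1 1
0 0 0
1 0 0

After press 4 at (4,1):
0 0 1
0 0 1
1 1 1
0 1 0
0 1 1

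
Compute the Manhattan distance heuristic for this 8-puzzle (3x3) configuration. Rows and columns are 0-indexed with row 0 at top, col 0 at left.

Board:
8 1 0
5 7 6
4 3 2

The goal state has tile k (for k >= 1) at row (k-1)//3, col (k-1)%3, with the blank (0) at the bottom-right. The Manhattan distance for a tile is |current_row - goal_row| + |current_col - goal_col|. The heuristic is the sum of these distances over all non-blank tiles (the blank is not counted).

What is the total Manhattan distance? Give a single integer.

Answer: 14

Derivation:
Tile 8: (0,0)->(2,1) = 3
Tile 1: (0,1)->(0,0) = 1
Tile 5: (1,0)->(1,1) = 1
Tile 7: (1,1)->(2,0) = 2
Tile 6: (1,2)->(1,2) = 0
Tile 4: (2,0)->(1,0) = 1
Tile 3: (2,1)->(0,2) = 3
Tile 2: (2,2)->(0,1) = 3
Sum: 3 + 1 + 1 + 2 + 0 + 1 + 3 + 3 = 14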